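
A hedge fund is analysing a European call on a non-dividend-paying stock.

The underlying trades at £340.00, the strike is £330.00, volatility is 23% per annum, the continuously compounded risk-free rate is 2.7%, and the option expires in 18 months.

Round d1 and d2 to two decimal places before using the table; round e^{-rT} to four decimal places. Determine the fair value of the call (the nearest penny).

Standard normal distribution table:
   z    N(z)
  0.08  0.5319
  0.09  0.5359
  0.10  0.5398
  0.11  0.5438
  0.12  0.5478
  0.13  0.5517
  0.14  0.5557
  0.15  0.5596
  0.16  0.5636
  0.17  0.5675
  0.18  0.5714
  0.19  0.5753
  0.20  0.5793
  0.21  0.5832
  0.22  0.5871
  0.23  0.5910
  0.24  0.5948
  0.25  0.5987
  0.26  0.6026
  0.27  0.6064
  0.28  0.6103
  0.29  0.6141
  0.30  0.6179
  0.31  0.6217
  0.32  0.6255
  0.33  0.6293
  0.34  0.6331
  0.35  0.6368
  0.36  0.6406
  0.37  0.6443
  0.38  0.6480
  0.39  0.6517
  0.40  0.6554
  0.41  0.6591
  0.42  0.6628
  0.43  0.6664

σ√T = 0.23·√1.5 = 0.2817
d₁ = [ln(340/330) + (0.027 + 0.23²/2)·1.5] / 0.2817 = [0.0299 + 0.0802] / 0.2817 = 0.3906 which rounds to 0.39
d₂ = d₁ − σ√T = 0.3906 − 0.2817 = 0.1089 which rounds to 0.11
exp(−rT) = exp(−0.027·1.5) = 0.9603
N(d₁) = N(0.39) = 0.6517;  N(d₂) = N(0.11) = 0.5438
C = 340·0.6517 − 330·0.9603·0.5438 = 221.5780 − 172.3297 = 49.2483

£49.25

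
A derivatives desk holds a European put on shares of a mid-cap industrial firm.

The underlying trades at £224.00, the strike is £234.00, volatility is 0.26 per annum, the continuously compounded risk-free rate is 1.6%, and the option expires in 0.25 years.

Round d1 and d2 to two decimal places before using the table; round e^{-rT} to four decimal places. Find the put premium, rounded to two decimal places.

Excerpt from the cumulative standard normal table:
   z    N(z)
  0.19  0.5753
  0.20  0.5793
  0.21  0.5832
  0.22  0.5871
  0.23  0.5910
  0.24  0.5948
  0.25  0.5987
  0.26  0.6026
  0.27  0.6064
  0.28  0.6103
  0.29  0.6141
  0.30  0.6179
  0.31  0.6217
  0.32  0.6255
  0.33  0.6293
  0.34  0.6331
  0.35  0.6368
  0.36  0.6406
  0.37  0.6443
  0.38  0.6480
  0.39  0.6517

£16.93

T = 0.25;  σ√T = 0.1300
d₁ = [ln(224/234) + (0.016 + 0.26²/2)·0.25] / 0.1300 = [-0.0437 + 0.0125] / 0.1300 = -0.2402 ⇒ -0.24
d₂ = d₁ − σ√T = -0.2402 − 0.1300 = -0.3702 ⇒ -0.37
exp(−rT) = exp(−0.016·0.25) = 0.9960
N(−d₂) = N(0.37) = 0.6443;  N(−d₁) = N(0.24) = 0.5948
P = 234·0.9960·0.6443 − 224·0.5948 = 150.1631 − 133.2352 = 16.9279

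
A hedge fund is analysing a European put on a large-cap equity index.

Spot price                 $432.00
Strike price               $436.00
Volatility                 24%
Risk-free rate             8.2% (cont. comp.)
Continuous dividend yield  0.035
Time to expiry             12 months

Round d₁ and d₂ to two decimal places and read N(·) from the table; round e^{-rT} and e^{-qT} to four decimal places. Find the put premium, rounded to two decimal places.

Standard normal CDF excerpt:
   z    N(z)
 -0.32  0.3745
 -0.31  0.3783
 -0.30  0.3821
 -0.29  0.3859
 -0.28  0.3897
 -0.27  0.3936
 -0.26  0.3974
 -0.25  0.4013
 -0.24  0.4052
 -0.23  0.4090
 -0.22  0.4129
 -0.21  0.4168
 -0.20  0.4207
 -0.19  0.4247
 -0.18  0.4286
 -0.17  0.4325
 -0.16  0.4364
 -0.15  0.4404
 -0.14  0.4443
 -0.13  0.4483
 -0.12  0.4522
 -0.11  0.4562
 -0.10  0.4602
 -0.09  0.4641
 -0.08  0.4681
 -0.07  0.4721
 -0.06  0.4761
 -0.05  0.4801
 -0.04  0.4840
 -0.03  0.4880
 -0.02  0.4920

$31.86

σ√T = 0.24·√1 = 0.2400
d₁ = [ln(432/436) + (0.082 − 0.035 + ½·0.24²)·1] / (σ√T) = (-0.0092 + 0.0758) / 0.2400 = 0.2774 ≈ 0.28
d₂ = 0.2774 − 0.2400 = 0.0374 ≈ 0.04
e^(−qT) = e^(−0.035·1) = 0.9656;  e^(−rT) = e^(−0.082·1) = 0.9213
N(−d₂) = N(-0.04) = 0.4840;  N(−d₁) = N(-0.28) = 0.3897
P = 436·0.9213·0.4840 − 432·0.9656·0.3897 = 194.4164 − 162.5591 = 31.8573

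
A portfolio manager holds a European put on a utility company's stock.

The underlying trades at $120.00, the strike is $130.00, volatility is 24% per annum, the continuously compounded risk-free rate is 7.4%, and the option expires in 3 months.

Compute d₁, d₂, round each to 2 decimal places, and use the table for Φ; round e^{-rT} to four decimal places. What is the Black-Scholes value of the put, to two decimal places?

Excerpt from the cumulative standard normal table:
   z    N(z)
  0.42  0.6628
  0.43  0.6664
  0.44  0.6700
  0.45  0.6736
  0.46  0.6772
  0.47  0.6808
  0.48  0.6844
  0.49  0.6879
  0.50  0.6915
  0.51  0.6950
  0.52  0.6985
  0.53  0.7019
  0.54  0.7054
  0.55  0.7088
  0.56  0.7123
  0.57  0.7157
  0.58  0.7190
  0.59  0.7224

$10.51

σ√T = 0.24 × 0.5000 = 0.1200
ln(S/K) + (r + σ²/2)T = ln(120/130) + (0.074 + 0.24²/2)·0.25 = -0.0800 + 0.0257 = -0.0543
d₁ = -0.0543 / 0.1200 = -0.4529 which rounds to -0.45
d₂ = d₁ − σ√T = -0.4529 − 0.1200 = -0.5729 which rounds to -0.57
e^(−rT) = e^(−0.074·0.25) = 0.9817
N(−d₂) = N(0.57) = 0.7157;  N(−d₁) = N(0.45) = 0.6736
P = 130·0.9817·0.7157 − 120·0.6736 = 91.3383 − 80.8320 = 10.5063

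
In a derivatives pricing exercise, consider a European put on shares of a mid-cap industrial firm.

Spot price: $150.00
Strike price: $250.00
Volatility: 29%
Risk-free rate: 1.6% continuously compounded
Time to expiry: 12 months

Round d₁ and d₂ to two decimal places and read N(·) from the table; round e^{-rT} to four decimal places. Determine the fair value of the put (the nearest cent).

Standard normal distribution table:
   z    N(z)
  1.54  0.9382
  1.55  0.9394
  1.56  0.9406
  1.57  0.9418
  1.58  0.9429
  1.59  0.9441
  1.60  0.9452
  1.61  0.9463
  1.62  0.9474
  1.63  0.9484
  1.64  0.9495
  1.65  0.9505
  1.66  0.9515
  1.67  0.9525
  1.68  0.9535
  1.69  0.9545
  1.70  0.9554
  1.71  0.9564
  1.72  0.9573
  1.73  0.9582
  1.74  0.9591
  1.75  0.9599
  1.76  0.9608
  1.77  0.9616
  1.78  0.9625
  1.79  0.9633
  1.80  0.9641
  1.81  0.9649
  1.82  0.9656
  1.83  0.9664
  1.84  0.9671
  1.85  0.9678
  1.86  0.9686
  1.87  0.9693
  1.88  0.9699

$97.01

σ√T = 0.29 × 1.0000 = 0.2900
d₁ = [ln(150/250) + (0.016 + 0.29²/2)·1] / 0.2900 = [-0.5108 + 0.0580] / 0.2900 = -1.5613 → -1.56
d₂ = d₁ − σ√T = -1.5613 − 0.2900 = -1.8513 → -1.85
e^(−rT) = e^(−0.016·1) = 0.9841
N(−d₂) = N(1.85) = 0.9678;  N(−d₁) = N(1.56) = 0.9406
P = 250·0.9841·0.9678 − 150·0.9406 = 238.1030 − 141.0900 = 97.0130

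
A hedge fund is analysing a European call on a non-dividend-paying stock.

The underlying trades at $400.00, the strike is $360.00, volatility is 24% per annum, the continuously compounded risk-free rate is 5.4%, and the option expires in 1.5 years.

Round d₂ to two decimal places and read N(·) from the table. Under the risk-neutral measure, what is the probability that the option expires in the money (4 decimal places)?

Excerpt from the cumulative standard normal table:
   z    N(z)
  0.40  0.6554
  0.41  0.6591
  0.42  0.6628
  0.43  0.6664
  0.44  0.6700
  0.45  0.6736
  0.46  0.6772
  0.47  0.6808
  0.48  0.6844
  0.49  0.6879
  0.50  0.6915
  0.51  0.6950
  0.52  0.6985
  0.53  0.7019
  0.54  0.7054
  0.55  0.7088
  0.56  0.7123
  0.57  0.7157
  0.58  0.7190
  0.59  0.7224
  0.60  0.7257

σ√T = 0.24 × 1.2247 = 0.2939
d₁ = [ln(400/360) + (0.054 + ½·0.24²)·1.5] / (σ√T) = (0.1054 + 0.1242) / 0.2939 = 0.7810 → 0.78
d₂ = 0.7810 − 0.2939 = 0.4870 → 0.49
Risk-neutral Pr[S_T > K] = N(d₂) = N(0.49) = 0.6879

0.6879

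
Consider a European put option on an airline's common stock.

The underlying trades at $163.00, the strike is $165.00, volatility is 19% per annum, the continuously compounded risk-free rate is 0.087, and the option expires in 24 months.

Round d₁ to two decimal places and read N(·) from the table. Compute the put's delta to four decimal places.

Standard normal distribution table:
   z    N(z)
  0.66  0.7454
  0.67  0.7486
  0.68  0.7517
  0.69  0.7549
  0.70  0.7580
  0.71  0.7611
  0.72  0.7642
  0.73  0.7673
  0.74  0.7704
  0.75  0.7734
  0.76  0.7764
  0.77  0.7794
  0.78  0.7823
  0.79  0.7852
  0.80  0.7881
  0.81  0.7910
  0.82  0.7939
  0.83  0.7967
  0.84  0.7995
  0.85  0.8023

σ√T = 0.19·√2 = 0.2687
ln(S/K) + (r + σ²/2)T = ln(163/165) + (0.087 + 0.19²/2)·2 = -0.0122 + 0.2101 = 0.1979
d₁ = 0.1979 / 0.2687 = 0.7365 which rounds to 0.74
N(d₁) = N(0.74) = 0.7704
Δ_put = N(d₁) − 1 = 0.7704 − 1 = -0.2296

-0.2296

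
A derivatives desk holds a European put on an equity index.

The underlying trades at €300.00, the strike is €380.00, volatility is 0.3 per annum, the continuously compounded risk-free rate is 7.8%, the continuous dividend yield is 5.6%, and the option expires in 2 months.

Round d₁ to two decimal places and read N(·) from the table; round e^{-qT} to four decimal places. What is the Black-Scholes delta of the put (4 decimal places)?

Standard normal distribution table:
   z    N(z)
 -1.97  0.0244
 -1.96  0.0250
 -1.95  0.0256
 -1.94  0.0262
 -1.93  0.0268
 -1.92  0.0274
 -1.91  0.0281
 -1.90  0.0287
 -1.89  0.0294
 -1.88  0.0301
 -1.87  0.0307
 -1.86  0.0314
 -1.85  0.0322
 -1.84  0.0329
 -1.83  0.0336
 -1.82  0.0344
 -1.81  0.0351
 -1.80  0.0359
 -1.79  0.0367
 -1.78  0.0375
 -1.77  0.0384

-0.9581

σ√T = 0.3 × 0.4082 = 0.1225
d₁ = [ln(300/380) + (0.078 − 0.056 + ½·0.3²)·0.1667] / (σ√T) = (-0.2364 + 0.0112) / 0.1225 = -1.8389 ≈ -1.84
N(d₁) = N(-1.84) = 0.0329
Δ_put = exp(−qT)·(N(d₁) − 1) = 0.9907·(0.0329 − 1) = -0.9581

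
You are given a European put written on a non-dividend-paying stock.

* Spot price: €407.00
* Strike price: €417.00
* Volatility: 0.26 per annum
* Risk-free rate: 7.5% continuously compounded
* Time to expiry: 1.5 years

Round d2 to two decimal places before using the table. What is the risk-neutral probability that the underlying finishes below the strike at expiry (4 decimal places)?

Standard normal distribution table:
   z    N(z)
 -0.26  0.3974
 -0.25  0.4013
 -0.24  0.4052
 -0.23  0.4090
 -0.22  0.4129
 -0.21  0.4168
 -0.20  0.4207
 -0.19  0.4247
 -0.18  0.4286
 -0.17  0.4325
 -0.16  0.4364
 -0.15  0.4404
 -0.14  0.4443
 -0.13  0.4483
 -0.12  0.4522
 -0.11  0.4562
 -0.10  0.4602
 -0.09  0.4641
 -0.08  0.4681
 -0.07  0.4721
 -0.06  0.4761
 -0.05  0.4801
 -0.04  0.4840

0.4522

σ√T = 0.26·√1.5 = 0.3184
d₁ = [ln(407/417) + (0.075 + 0.26²/2)·1.5] / 0.3184 = [-0.0243 + 0.1632] / 0.3184 = 0.4363 ≈ 0.44
d₂ = d₁ − σ√T = 0.4363 − 0.3184 = 0.1178 ≈ 0.12
Pr(exercise) under Q = N(−d₂) = N(-0.12) = 0.4522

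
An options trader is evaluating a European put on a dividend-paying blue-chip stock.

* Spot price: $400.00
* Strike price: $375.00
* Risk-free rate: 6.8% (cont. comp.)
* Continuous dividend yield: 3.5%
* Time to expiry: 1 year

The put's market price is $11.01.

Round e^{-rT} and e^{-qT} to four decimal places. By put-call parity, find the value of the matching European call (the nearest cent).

$46.89

exp(−qT) = exp(−0.035·1) = 0.9656;  exp(−rT) = exp(−0.068·1) = 0.9343
Put-call parity: C − P = S·e^(−qT) − K·e^(−rT) = 400·0.9656 − 375·0.9343 = 386.2400 − 350.3625 = 35.8775
C = P + (C − P) = 11.01 + (35.8775) = 46.8875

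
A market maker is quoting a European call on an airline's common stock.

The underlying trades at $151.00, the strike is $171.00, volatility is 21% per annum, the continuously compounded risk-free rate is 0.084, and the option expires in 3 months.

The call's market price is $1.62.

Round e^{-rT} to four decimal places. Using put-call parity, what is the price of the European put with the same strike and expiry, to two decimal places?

$18.06

e^(−rT) = e^(−0.084·0.25) = 0.9792
Put-call parity: C − P = S − K·e^(−rT) = 151 − 171·0.9792 = 151 − 167.4432 = -16.4432
P = C − (C − P) = 1.62 − (-16.4432) = 18.0632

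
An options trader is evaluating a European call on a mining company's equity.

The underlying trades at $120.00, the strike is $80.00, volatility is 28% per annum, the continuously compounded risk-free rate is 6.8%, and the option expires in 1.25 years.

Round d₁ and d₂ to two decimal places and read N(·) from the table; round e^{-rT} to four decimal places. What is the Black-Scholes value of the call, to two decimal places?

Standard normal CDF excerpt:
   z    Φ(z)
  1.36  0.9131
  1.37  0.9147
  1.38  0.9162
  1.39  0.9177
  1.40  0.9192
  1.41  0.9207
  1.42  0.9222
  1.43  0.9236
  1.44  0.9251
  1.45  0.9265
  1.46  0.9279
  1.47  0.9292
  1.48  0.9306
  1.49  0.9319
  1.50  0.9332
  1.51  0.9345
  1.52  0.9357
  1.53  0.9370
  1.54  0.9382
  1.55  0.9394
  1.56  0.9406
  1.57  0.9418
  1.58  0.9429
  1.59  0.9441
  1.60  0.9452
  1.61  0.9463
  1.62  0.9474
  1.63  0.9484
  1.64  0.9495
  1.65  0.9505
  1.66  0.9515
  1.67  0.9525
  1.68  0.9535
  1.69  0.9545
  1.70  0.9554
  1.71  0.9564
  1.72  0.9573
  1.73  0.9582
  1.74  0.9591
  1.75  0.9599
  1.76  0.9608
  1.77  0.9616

$47.22

T = 1.25;  σ√T = 0.3130
ln(S/K) + (r + σ²/2)T = ln(120/80) + (0.068 + 0.28²/2)·1.25 = 0.4055 + 0.1340 = 0.5395
d₁ = 0.5395 / 0.3130 = 1.7233 ≈ 1.72
d₂ = d₁ − σ√T = 1.7233 − 0.3130 = 1.4102 ≈ 1.41
exp(−rT) = exp(−0.068·1.25) = 0.9185
C = 120·N(1.72) − 80·0.9185·N(1.41) = 120·0.9573 − 80·0.9185·0.9207 = 114.8760 − 67.6530 = 47.2230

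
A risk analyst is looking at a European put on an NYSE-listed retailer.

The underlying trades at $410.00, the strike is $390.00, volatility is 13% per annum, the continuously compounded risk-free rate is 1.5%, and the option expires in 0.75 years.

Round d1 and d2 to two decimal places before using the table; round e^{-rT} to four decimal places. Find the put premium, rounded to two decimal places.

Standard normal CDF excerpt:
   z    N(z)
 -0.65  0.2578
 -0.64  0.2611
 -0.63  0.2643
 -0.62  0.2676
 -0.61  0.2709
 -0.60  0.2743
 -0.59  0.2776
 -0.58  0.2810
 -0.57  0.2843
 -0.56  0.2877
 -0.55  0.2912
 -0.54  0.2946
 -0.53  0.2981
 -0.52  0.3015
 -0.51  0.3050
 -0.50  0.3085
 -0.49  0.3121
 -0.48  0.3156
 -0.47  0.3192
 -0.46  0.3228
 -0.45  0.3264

σ√T = 0.13 × 0.8660 = 0.1126
d₁ = [ln(410/390) + (0.015 + 0.13²/2)·0.75] / 0.1126 = [0.0500 + 0.0176] / 0.1126 = 0.6004 → 0.60
d₂ = d₁ − σ√T = 0.6004 − 0.1126 = 0.4878 → 0.49
exp(−rT) = exp(−0.015·0.75) = 0.9888
N(−d₂) = N(-0.49) = 0.3121;  N(−d₁) = N(-0.60) = 0.2743
P = 390·0.9888·0.3121 − 410·0.2743 = 120.3557 − 112.4630 = 7.8927

$7.89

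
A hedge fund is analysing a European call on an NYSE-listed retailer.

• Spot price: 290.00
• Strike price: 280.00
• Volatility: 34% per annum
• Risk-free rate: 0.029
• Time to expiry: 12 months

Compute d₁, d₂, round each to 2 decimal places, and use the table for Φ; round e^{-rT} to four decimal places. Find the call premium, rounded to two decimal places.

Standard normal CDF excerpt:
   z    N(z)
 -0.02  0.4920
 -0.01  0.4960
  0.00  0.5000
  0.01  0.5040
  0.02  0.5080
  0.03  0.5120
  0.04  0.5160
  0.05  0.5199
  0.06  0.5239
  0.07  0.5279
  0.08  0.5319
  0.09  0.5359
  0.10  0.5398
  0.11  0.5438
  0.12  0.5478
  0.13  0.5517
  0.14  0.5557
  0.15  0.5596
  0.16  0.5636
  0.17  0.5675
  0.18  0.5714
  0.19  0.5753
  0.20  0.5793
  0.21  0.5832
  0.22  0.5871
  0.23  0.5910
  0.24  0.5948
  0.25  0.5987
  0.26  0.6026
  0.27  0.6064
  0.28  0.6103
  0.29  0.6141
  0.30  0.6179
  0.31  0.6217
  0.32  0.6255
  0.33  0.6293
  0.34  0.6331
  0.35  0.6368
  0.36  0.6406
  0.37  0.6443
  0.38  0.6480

σ√T = 0.34·√1 = 0.3400
d₁ = [ln(290/280) + (0.029 + 0.34²/2)·1] / 0.3400 = [0.0351 + 0.0868] / 0.3400 = 0.3585 ⇒ 0.36
d₂ = d₁ − σ√T = 0.3585 − 0.3400 = 0.0185 ⇒ 0.02
exp(−rT) = exp(−0.029·1) = 0.9714
N(d₁) = N(0.36) = 0.6406;  N(d₂) = N(0.02) = 0.5080
C = 290·0.6406 − 280·0.9714·0.5080 = 185.7740 − 138.1719 = 47.6021

47.60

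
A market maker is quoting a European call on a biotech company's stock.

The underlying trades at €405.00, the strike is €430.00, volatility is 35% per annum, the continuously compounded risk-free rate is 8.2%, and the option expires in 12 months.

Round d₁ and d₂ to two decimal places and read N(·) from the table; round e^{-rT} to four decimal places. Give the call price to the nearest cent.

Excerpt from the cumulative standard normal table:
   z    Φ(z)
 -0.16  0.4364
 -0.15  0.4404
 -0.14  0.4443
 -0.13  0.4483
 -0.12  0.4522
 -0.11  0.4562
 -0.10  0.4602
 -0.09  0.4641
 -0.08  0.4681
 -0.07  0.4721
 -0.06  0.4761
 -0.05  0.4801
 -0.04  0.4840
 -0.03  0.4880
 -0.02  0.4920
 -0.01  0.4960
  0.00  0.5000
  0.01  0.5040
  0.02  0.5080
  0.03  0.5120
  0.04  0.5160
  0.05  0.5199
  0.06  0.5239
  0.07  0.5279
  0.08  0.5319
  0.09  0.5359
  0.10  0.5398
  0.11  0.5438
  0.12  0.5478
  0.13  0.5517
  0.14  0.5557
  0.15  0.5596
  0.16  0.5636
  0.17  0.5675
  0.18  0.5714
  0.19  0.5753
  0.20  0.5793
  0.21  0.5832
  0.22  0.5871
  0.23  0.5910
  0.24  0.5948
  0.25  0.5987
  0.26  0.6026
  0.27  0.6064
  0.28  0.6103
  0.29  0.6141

€60.17

T = 1;  σ√T = 0.3500
d₁ = [ln(405/430) + (0.082 + 0.35²/2)·1] / 0.3500 = [-0.0599 + 0.1432] / 0.3500 = 0.2381 ≈ 0.24
d₂ = d₁ − σ√T = 0.2381 − 0.3500 = -0.1119 ≈ -0.11
e^(−rT) = e^(−0.082·1) = 0.9213
C = 405·N(0.24) − 430·0.9213·N(-0.11) = 405·0.5948 − 430·0.9213·0.4562 = 240.8940 − 180.7277 = 60.1663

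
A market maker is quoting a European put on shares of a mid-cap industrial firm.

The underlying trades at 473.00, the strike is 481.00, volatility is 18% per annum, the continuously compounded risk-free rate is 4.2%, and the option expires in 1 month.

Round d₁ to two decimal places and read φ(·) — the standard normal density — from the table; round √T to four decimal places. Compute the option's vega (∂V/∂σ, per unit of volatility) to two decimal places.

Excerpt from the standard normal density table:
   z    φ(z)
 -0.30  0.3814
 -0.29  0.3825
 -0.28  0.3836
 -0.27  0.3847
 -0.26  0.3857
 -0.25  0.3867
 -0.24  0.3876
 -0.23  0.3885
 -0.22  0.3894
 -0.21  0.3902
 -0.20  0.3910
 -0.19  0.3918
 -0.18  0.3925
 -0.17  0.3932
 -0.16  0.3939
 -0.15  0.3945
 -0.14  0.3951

T = 0.08333;  σ√T = 0.0520
d₁ = [ln(473/481) + (0.042 + 0.18²/2)·0.08333] / 0.0520 = [-0.0168 + 0.0049] / 0.0520 = -0.2294 ⇒ -0.23
√T = √0.08333 = 0.2887
φ(d₁) = φ(-0.23) = 0.3885
vega = S·φ(d₁)·√T = 473·0.3885·0.2887 = 53.0517

53.05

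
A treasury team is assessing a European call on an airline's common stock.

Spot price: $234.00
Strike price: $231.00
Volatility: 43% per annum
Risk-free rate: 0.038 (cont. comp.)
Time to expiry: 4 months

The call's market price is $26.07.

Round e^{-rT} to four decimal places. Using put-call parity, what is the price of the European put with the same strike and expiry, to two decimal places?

exp(−rT) = exp(−0.038·0.3333) = 0.9874
Put-call parity: C − P = S − K·e^(−rT) = 234 − 231·0.9874 = 234 − 228.0894 = 5.9106
P = C − (C − P) = 26.07 − (5.9106) = 20.1594

$20.16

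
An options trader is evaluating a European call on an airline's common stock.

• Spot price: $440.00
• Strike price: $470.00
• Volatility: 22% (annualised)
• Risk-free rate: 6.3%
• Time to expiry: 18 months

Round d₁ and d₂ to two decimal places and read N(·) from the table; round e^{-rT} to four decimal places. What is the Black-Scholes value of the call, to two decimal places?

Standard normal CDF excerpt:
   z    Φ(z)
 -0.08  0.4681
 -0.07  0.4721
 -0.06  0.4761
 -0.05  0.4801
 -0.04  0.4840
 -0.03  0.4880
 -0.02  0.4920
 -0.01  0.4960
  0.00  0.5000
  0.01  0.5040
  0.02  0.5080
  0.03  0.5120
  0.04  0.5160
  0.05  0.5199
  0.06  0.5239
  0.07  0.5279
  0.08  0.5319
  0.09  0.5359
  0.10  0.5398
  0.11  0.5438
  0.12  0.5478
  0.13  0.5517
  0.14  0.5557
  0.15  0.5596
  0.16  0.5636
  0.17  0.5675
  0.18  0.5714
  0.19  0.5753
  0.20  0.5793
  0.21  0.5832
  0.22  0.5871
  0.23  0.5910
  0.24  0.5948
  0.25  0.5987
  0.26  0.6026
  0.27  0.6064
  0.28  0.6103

σ√T = 0.22 × 1.2247 = 0.2694
d₁ = [ln(440/470) + (0.063 + 0.22²/2)·1.5] / 0.2694 = [-0.0660 + 0.1308] / 0.2694 = 0.2407 ⇒ 0.24
d₂ = d₁ − σ√T = 0.2407 − 0.2694 = -0.0288 ⇒ -0.03
e^(−rT) = e^(−0.063·1.5) = 0.9098
C = 440·N(0.24) − 470·0.9098·N(-0.03) = 440·0.5948 − 470·0.9098·0.4880 = 261.7120 − 208.6717 = 53.0403

$53.04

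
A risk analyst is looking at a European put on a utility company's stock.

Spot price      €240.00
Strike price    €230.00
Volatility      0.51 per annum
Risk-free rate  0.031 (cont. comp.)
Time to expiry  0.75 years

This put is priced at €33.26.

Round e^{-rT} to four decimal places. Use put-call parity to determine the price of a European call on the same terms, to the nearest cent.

€48.55

e^(−rT) = e^(−0.031·0.75) = 0.9770
Put-call parity: C − P = S − K·e^(−rT) = 240 − 230·0.9770 = 240 − 224.7100 = 15.2900
C = P + (C − P) = 33.26 + (15.2900) = 48.5500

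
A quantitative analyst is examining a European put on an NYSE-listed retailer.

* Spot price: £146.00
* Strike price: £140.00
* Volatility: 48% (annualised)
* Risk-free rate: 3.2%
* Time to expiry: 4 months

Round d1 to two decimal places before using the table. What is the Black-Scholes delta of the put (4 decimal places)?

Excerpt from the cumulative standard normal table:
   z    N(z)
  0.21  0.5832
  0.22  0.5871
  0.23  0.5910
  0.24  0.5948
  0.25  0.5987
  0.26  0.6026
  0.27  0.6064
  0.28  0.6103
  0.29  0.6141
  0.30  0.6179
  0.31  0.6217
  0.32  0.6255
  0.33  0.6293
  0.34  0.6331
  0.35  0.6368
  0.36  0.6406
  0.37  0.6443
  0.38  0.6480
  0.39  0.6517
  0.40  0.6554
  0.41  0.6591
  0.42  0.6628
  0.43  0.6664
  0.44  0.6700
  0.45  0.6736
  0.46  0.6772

-0.3707

σ√T = 0.48·√0.3333 = 0.2771
d₁ = [ln(146/140) + (0.032 + 0.48²/2)·0.3333] / 0.2771 = [0.0420 + 0.0491] / 0.2771 = 0.3285 which rounds to 0.33
N(d₁) = N(0.33) = 0.6293
Δ_put = N(d₁) − 1 = 0.6293 − 1 = -0.3707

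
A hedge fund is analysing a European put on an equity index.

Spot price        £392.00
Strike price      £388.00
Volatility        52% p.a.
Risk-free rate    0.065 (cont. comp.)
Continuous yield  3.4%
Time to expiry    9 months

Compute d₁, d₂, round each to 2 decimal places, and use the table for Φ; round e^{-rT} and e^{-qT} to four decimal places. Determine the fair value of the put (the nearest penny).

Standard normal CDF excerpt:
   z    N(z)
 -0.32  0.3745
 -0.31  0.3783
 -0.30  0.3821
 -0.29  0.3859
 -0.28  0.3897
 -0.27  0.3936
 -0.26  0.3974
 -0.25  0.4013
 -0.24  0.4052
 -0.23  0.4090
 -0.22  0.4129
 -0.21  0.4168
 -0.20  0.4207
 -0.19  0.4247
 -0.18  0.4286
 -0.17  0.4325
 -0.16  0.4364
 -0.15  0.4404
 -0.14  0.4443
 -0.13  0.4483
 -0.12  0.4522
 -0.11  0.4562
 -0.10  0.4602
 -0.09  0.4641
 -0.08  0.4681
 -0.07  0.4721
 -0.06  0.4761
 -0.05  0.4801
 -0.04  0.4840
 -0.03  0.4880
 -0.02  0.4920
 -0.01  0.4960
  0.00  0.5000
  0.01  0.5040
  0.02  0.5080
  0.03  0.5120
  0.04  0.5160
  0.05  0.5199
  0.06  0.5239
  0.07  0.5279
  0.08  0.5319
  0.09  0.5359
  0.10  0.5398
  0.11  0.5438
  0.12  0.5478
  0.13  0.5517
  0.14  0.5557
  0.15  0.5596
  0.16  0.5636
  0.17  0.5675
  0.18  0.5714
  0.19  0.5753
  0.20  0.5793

T = 0.75;  σ√T = 0.4503
d₁ = [ln(392/388) + (0.065 − 0.034 + 0.52²/2)·0.75] / 0.4503 = [0.0103 + 0.1247] / 0.4503 = 0.2996 ≈ 0.30
d₂ = d₁ − σ√T = 0.2996 − 0.4503 = -0.1508 ≈ -0.15
exp(−qT) = exp(−0.034·0.75) = 0.9748;  exp(−rT) = exp(−0.065·0.75) = 0.9524
N(−d₂) = N(0.15) = 0.5596;  N(−d₁) = N(-0.30) = 0.3821
P = 388·0.9524·0.5596 − 392·0.9748·0.3821 = 206.7897 − 146.0087 = 60.7810

£60.78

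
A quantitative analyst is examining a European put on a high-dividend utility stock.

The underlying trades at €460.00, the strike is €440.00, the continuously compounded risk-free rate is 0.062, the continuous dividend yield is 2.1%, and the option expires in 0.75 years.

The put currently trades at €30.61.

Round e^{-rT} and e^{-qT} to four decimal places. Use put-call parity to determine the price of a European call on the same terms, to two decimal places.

exp(−qT) = exp(−0.021·0.75) = 0.9844;  exp(−rT) = exp(−0.062·0.75) = 0.9546
Put-call parity: C − P = S·e^(−qT) − K·e^(−rT) = 460·0.9844 − 440·0.9546 = 452.8240 − 420.0240 = 32.8000
C = P + (C − P) = 30.61 + (32.8000) = 63.4100

€63.41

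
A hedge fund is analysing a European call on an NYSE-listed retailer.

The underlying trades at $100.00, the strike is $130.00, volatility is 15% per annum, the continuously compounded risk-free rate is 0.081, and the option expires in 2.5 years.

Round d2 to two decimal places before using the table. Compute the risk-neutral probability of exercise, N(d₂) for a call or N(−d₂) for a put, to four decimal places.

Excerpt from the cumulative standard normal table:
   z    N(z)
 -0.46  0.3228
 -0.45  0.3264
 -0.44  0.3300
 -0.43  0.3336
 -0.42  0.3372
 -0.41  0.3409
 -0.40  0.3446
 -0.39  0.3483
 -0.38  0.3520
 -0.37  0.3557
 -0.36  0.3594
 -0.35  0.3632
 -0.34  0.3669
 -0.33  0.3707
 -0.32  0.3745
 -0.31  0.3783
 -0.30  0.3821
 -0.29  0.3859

σ√T = 0.15·√2.5 = 0.2372
ln(S/K) + (r + σ²/2)T = ln(100/130) + (0.081 + 0.15²/2)·2.5 = -0.2624 + 0.2306 = -0.0317
d₁ = -0.0317 / 0.2372 = -0.1338 → -0.13
d₂ = d₁ − σ√T = -0.1338 − 0.2372 = -0.3710 → -0.37
Risk-neutral Pr[S_T > K] = N(d₂) = N(-0.37) = 0.3557

0.3557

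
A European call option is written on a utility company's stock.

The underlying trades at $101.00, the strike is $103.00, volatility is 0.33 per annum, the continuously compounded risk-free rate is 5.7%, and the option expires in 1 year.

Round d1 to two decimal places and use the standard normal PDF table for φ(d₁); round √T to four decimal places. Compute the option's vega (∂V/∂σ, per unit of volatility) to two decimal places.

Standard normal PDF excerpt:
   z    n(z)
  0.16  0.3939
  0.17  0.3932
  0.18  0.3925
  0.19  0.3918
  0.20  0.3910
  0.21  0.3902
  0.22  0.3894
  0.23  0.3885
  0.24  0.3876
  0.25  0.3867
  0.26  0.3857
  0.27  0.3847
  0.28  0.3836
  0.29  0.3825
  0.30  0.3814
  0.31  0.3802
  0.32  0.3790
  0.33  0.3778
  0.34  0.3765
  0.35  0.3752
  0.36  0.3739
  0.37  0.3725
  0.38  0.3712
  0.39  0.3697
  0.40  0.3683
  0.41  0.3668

38.74

σ√T = 0.33·√1 = 0.3300
d₁ = [ln(101/103) + (0.057 + 0.33²/2)·1] / 0.3300 = [-0.0196 + 0.1115] / 0.3300 = 0.2783 which rounds to 0.28
√T = √1 = 1.0000
φ(d₁) = φ(0.28) = 0.3836
vega = S·φ(d₁)·√T = 101·0.3836·1.0000 = 38.7436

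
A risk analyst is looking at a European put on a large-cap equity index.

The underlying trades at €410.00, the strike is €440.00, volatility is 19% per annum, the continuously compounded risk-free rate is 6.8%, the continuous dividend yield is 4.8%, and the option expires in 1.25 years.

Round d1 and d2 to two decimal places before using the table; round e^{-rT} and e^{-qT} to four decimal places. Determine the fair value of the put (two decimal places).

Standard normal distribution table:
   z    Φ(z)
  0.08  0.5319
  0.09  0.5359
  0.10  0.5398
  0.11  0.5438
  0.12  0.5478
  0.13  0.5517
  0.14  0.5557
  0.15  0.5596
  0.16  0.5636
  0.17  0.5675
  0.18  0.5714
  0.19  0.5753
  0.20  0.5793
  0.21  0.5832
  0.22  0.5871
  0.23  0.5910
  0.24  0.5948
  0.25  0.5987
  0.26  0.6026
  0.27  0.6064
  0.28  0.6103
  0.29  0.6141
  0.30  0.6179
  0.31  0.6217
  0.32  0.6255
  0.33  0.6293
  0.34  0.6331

€42.81

σ√T = 0.19·√1.25 = 0.2124
d₁ = [ln(410/440) + (0.068 − 0.048 + 0.19²/2)·1.25] / 0.2124 = [-0.0706 + 0.0476] / 0.2124 = -0.1085 ≈ -0.11
d₂ = d₁ − σ√T = -0.1085 − 0.2124 = -0.3210 ≈ -0.32
e^(−qT) = e^(−0.048·1.25) = 0.9418;  e^(−rT) = e^(−0.068·1.25) = 0.9185
N(−d₂) = N(0.32) = 0.6255;  N(−d₁) = N(0.11) = 0.5438
P = 440·0.9185·0.6255 − 410·0.9418·0.5438 = 252.7896 − 209.9818 = 42.8077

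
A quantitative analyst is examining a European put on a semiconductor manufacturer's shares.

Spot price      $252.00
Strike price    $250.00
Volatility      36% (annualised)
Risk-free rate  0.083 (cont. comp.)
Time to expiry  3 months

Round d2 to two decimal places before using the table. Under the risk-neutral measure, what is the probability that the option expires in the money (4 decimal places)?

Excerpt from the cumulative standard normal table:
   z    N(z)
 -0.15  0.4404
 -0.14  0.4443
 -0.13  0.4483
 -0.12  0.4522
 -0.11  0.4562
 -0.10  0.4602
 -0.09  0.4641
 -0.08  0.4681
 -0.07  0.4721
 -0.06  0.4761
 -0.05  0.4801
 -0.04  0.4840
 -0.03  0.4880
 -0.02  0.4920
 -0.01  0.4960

0.4721

σ√T = 0.36 × 0.5000 = 0.1800
ln(S/K) + (r + σ²/2)T = ln(252/250) + (0.083 + 0.36²/2)·0.25 = 0.0080 + 0.0369 = 0.0449
d₁ = 0.0449 / 0.1800 = 0.2495 ≈ 0.25
d₂ = d₁ − σ√T = 0.2495 − 0.1800 = 0.0695 ≈ 0.07
Pr(exercise) under Q = N(−d₂) = N(-0.07) = 0.4721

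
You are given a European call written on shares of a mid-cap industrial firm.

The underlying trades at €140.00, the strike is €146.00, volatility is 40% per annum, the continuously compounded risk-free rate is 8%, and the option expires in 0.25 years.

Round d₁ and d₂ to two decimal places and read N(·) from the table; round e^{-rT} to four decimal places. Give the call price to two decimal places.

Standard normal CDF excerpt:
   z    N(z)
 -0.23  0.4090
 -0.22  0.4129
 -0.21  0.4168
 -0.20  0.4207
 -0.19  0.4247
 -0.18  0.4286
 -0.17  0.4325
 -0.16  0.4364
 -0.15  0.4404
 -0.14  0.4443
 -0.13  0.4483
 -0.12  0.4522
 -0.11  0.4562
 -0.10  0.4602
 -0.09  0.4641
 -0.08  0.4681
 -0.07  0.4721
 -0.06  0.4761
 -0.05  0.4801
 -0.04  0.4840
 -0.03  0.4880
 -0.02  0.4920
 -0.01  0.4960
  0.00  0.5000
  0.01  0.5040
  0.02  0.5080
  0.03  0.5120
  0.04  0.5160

T = 0.25;  σ√T = 0.2000
d₁ = [ln(140/146) + (0.08 + 0.4²/2)·0.25] / 0.2000 = [-0.0420 + 0.0400] / 0.2000 = -0.0098 ≈ -0.01
d₂ = d₁ − σ√T = -0.0098 − 0.2000 = -0.2098 ≈ -0.21
e^(−rT) = e^(−0.08·0.25) = 0.9802
N(d₁) = N(-0.01) = 0.4960;  N(d₂) = N(-0.21) = 0.4168
C = 140·0.4960 − 146·0.9802·0.4168 = 69.4400 − 59.6479 = 9.7921

€9.79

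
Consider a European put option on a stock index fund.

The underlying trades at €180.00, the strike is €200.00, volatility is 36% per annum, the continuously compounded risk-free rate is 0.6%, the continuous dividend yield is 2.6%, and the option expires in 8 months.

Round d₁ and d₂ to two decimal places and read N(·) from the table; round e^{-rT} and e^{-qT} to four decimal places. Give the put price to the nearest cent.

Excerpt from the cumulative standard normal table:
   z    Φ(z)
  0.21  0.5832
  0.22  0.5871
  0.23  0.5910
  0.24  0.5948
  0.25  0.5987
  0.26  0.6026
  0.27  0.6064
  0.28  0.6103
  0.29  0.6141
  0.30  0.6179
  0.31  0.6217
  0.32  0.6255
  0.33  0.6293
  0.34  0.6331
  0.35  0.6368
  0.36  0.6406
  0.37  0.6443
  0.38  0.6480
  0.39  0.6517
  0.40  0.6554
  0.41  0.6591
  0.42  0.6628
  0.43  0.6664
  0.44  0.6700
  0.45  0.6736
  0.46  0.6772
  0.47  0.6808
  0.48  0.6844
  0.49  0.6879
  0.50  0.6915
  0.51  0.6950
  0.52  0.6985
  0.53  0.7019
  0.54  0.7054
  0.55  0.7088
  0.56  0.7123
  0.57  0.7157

T = 0.6667;  σ√T = 0.2939
ln(S/K) + (r − q + σ²/2)T = ln(180/200) + (0.006 − 0.026 + 0.36²/2)·0.6667 = -0.1054 + 0.0299 = -0.0755
d₁ = -0.0755 / 0.2939 = -0.2568 → -0.26
d₂ = d₁ − σ√T = -0.2568 − 0.2939 = -0.5508 → -0.55
e^(−qT) = e^(−0.026·0.6667) = 0.9828;  e^(−rT) = e^(−0.006·0.6667) = 0.9960
P = 200·0.9960·N(0.55) − 180·0.9828·N(0.26) = 200·0.9960·0.7088 − 180·0.9828·0.6026 = 141.1930 − 106.6024 = 34.5906

€34.59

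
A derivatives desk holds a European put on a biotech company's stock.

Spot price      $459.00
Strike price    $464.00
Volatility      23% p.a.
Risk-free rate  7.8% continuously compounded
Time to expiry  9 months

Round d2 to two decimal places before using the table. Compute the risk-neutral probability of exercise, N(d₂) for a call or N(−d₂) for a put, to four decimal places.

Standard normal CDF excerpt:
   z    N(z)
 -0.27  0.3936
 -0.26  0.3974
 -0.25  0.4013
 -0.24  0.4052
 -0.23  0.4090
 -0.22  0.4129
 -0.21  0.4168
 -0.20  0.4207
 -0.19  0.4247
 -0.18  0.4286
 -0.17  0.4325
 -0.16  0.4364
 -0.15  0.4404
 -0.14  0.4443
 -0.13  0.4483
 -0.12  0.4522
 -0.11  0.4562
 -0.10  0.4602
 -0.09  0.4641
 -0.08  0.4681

σ√T = 0.23·√0.75 = 0.1992
d₁ = [ln(459/464) + (0.078 + ½·0.23²)·0.75] / (σ√T) = (-0.0108 + 0.0783) / 0.1992 = 0.3389 ≈ 0.34
d₂ = 0.3389 − 0.1992 = 0.1397 ≈ 0.14
Risk-neutral Pr[S_T < K] = N(−d₂) = N(-0.14) = 0.4443

0.4443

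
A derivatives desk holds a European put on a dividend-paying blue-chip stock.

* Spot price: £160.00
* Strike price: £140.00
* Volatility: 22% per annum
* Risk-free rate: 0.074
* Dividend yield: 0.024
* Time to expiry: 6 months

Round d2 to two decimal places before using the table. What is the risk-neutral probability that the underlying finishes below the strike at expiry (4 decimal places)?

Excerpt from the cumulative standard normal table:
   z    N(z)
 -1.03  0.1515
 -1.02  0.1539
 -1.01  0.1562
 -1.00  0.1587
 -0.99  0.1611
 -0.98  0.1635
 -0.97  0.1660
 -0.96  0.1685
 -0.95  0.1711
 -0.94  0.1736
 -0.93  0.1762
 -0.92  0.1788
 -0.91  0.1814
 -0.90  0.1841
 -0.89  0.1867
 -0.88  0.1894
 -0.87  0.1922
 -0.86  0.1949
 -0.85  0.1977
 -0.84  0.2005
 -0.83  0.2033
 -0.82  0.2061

0.1736

σ√T = 0.22·√0.5 = 0.1556
d₁ = [ln(160/140) + (0.074 − 0.024 + 0.22²/2)·0.5] / 0.1556 = [0.1335 + 0.0371] / 0.1556 = 1.0969 ≈ 1.10
d₂ = d₁ − σ√T = 1.0969 − 0.1556 = 0.9413 ≈ 0.94
Risk-neutral Pr[S_T < K] = N(−d₂) = N(-0.94) = 0.1736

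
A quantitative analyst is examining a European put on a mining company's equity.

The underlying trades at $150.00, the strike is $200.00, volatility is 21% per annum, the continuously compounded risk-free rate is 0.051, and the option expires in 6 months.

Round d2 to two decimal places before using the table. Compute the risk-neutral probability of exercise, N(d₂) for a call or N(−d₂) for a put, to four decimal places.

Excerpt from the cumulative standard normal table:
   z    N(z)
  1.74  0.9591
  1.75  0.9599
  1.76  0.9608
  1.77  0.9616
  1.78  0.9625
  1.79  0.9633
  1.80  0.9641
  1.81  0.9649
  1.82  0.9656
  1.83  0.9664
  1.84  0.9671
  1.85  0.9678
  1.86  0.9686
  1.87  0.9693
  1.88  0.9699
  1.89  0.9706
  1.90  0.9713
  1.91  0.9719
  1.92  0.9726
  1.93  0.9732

0.9671

σ√T = 0.21 × 0.7071 = 0.1485
d₁ = [ln(150/200) + (0.051 + ½·0.21²)·0.5] / (σ√T) = (-0.2877 + 0.0365) / 0.1485 = -1.6914 ≈ -1.69
d₂ = -1.6914 − 0.1485 = -1.8399 ≈ -1.84
Pr(exercise) under Q = N(−d₂) = N(1.84) = 0.9671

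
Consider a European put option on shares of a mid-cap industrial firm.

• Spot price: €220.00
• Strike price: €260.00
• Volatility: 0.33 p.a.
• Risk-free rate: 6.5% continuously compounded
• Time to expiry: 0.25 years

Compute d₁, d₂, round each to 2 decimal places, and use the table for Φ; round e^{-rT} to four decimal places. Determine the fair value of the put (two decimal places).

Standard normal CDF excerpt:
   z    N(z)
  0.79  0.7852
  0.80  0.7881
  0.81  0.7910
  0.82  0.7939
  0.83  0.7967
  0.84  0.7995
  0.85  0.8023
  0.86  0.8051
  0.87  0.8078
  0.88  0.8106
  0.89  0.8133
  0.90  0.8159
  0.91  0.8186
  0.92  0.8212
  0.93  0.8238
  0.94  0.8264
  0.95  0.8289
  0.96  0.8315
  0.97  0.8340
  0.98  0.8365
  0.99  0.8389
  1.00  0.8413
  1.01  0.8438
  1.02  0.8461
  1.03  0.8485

T = 0.25;  σ√T = 0.1650
ln(S/K) + (r + σ²/2)T = ln(220/260) + (0.065 + 0.33²/2)·0.25 = -0.1671 + 0.0299 = -0.1372
d₁ = -0.1372 / 0.1650 = -0.8315 ⇒ -0.83
d₂ = d₁ − σ√T = -0.8315 − 0.1650 = -0.9965 ⇒ -1.00
e^(−rT) = e^(−0.065·0.25) = 0.9839
N(−d₂) = N(1.00) = 0.8413;  N(−d₁) = N(0.83) = 0.7967
P = 260·0.9839·0.8413 − 220·0.7967 = 215.2163 − 175.2740 = 39.9423

€39.94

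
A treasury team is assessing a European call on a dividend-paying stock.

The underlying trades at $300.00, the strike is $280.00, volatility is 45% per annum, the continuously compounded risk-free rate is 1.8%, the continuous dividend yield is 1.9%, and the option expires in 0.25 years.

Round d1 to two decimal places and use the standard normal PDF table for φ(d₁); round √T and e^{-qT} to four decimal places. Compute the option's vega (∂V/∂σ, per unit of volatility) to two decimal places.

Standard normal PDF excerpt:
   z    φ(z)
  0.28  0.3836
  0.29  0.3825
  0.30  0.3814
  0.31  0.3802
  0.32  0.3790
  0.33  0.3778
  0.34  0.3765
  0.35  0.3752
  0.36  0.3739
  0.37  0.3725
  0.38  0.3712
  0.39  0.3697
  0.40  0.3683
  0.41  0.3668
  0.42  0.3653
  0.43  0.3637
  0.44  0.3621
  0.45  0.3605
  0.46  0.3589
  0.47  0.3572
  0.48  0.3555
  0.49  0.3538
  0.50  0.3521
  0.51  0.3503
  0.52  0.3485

T = 0.25;  σ√T = 0.2250
ln(S/K) + (r − q + σ²/2)T = ln(300/280) + (0.018 − 0.019 + 0.45²/2)·0.25 = 0.0690 + 0.0251 = 0.0941
d₁ = 0.0941 / 0.2250 = 0.4180 which rounds to 0.42
√T = √0.25 = 0.5000
φ(d₁) = φ(0.42) = 0.3653
e^(−qT) = e^(−0.019·0.25) = 0.9953
vega = S·e^(−qT)·φ(d₁)·√T = 300·0.9953·0.3653·0.5000 = 54.5375

54.54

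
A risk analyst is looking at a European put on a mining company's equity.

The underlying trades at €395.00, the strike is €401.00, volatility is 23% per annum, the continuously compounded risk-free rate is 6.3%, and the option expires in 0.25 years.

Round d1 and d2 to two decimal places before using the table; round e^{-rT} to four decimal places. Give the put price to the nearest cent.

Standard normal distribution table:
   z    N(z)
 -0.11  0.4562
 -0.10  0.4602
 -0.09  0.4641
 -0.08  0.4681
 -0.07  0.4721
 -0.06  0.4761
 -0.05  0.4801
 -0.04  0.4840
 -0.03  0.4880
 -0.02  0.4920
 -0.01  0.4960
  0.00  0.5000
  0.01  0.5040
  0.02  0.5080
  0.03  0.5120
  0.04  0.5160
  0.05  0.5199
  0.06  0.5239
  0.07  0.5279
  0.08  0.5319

σ√T = 0.23·√0.25 = 0.1150
d₁ = [ln(395/401) + (0.063 + 0.23²/2)·0.25] / 0.1150 = [-0.0151 + 0.0224] / 0.1150 = 0.0634 which rounds to 0.06
d₂ = d₁ − σ√T = 0.0634 − 0.1150 = -0.0516 which rounds to -0.05
exp(−rT) = exp(−0.063·0.25) = 0.9844
P = 401·0.9844·N(0.05) − 395·N(-0.06) = 401·0.9844·0.5199 − 395·0.4761 = 205.2276 − 188.0595 = 17.1681

€17.17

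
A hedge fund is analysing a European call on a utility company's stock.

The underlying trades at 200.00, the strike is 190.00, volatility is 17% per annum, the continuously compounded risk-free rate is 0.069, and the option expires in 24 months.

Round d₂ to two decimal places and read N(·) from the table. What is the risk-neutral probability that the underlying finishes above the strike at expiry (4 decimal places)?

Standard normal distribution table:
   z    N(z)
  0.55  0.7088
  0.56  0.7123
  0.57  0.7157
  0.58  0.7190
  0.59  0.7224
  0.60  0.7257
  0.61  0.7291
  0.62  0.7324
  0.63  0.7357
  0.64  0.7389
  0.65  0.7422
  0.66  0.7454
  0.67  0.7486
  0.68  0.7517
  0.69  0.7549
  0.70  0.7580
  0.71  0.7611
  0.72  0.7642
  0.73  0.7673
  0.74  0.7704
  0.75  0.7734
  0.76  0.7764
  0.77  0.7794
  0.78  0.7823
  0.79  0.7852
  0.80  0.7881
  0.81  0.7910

0.7486

σ√T = 0.17·√2 = 0.2404
d₁ = [ln(200/190) + (0.069 + ½·0.17²)·2] / (σ√T) = (0.0513 + 0.1669) / 0.2404 = 0.9076 which rounds to 0.91
d₂ = 0.9076 − 0.2404 = 0.6671 which rounds to 0.67
Pr(exercise) under Q = N(d₂) = 0.7486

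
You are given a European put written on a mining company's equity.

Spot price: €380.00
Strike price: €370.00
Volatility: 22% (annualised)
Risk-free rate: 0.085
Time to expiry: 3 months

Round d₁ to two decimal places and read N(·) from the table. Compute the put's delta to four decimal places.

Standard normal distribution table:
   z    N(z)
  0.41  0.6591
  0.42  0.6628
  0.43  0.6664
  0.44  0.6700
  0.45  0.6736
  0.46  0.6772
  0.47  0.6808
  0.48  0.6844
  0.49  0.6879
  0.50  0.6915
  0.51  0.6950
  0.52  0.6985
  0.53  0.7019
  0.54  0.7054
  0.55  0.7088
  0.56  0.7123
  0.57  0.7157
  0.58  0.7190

-0.3121

σ√T = 0.22·√0.25 = 0.1100
ln(S/K) + (r + σ²/2)T = ln(380/370) + (0.085 + 0.22²/2)·0.25 = 0.0267 + 0.0273 = 0.0540
d₁ = 0.0540 / 0.1100 = 0.4906 ⇒ 0.49
N(d₁) = N(0.49) = 0.6879
Δ_put = N(d₁) − 1 = 0.6879 − 1 = -0.3121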